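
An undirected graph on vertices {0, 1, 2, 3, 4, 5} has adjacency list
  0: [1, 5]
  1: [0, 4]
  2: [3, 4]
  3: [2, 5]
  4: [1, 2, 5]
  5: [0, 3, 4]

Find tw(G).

2

A width-2 tree decomposition is:
Bags: B1 = {2, 3, 5}  B2 = {2, 4, 5}  B3 = {0, 4, 5}  B4 = {0, 1, 4}
Tree: B1–B2, B2–B3, B3–B4
Every bag has size at most 3, so the width is 3 − 1 = 2 and tw(G) ≤ 2. Since 3–2–4–5–3 is a cycle in G, G is not acyclic. Forests are exactly the graphs of treewidth ≤ 1, so tw(G) ≥ 2. The upper and lower bounds meet at 2, so that is the treewidth.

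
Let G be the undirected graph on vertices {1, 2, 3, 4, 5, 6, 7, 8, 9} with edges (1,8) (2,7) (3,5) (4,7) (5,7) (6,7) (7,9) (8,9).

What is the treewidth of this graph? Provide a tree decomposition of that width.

Treewidth 1.
One such decomposition:
Bags: B1 = {5, 7}  B2 = {6, 7}  B3 = {7, 9}  B4 = {3, 5}  B5 = {8, 9}  B6 = {1, 8}  B7 = {2, 7}  B8 = {4, 7}
Tree: B1–B2, B1–B3, B1–B4, B3–B5, B5–B6, B2–B7, B2–B8

The largest bag has 2 vertices, giving width 1; this decomposition certifies tw(G) ≤ 1. Since G has at least one edge (e.g. 5–7), it is not an edgeless graph, so tw(G) ≥ 1. The upper and lower bounds meet at 1, so that is the treewidth.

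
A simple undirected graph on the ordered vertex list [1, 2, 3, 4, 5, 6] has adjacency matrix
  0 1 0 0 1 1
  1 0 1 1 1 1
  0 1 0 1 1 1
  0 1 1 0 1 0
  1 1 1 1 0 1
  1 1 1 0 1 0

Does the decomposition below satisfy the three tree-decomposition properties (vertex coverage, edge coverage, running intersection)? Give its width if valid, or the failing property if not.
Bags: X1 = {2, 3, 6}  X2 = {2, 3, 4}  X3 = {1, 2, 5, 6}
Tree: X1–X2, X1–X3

No — edge (5,3) lies in no bag.

A tree decomposition must satisfy three properties: every vertex lies in some bag; for every edge, both endpoints lie together in some bag; and for every vertex, the bags containing it form a connected subtree. Here edge (5,3) lies in no bag, so the decomposition is invalid.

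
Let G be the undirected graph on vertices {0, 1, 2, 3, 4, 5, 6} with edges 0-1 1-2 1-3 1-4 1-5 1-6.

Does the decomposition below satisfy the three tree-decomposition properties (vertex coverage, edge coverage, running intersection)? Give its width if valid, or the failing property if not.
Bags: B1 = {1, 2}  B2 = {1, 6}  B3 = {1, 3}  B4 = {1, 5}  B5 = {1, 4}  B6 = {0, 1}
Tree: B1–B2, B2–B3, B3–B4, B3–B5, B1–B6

Vertex coverage: the bags together contain {0, 1, 2, 3, 4, 5, 6}, the full vertex set. Edge coverage: each edge of G has both endpoints in at least one bag. Running intersection: for every vertex, the bags containing it form a connected subtree. All three properties hold, so this is a valid tree decomposition of width max|bag| − 1 = 1, and hence tw(G) ≤ 1.

Yes; width 1.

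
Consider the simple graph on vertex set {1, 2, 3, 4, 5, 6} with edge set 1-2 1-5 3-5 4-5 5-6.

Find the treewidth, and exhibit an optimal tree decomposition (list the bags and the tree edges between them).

Every bag has size at most 2, so the width is 2 − 1 = 1 and tw(G) ≤ 1. G has an edge, so its treewidth is at least 1. Hence tw(G) = 1 exactly.

Treewidth 1.
One optimal decomposition is:
Bags: B1 = {1, 5}  B2 = {4, 5}  B3 = {5, 6}  B4 = {3, 5}  B5 = {1, 2}
Tree: B1–B2, B1–B3, B3–B4, B1–B5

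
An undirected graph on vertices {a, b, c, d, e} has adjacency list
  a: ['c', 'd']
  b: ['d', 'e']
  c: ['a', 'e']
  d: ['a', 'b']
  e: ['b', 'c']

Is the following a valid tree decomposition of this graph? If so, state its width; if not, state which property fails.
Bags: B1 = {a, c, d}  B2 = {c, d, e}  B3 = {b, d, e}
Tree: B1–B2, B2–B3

Every vertex of G appears in some bag (union = {a, b, c, d, e}); every edge is covered by a bag; and for each vertex v the set of bags containing v is connected in the bag tree. The decomposition is therefore valid. The largest bag has 3 vertices, so the width is 2.

Yes; width 2.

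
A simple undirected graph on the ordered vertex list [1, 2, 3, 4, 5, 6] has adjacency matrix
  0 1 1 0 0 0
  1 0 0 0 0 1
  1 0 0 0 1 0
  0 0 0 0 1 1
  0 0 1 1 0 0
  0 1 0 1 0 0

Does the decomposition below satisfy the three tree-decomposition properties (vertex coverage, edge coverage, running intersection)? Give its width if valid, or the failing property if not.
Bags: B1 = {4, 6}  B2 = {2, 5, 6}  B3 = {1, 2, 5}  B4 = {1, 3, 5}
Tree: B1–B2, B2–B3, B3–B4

A tree decomposition must satisfy three properties: every vertex lies in some bag; for every edge, both endpoints lie together in some bag; and for every vertex, the bags containing it form a connected subtree. Here edge (5,4) lies in no bag, so the decomposition is invalid.

No — edge (5,4) lies in no bag.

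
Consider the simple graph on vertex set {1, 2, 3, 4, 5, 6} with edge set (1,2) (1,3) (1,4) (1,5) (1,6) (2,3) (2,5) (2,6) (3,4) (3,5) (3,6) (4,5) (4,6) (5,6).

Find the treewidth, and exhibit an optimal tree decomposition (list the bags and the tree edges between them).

The largest bag has 5 vertices, giving width 4; this decomposition certifies tw(G) ≤ 4. For the lower bound, the 5 vertices {1, 2, 3, 5, 6} are pairwise adjacent, and any tree decomposition puts a clique entirely inside one bag — forcing width ≥ 4. Therefore the treewidth is 4.

Treewidth 4.
One optimal decomposition is:
Bags: B1 = {1, 2, 3, 5, 6}  B2 = {1, 3, 4, 5, 6}
Tree: B1–B2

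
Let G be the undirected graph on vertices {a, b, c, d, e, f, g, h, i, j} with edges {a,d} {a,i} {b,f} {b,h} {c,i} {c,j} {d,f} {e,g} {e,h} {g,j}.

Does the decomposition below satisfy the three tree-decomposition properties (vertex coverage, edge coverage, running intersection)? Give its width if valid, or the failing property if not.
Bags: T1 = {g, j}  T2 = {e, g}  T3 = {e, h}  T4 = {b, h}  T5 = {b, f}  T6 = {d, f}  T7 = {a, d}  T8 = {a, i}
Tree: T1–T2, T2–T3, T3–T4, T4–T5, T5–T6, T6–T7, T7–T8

A tree decomposition must satisfy three properties: every vertex lies in some bag; for every edge, both endpoints lie together in some bag; and for every vertex, the bags containing it form a connected subtree. Here vertex c appears in no bag, so the decomposition is invalid.

No — vertex c appears in no bag.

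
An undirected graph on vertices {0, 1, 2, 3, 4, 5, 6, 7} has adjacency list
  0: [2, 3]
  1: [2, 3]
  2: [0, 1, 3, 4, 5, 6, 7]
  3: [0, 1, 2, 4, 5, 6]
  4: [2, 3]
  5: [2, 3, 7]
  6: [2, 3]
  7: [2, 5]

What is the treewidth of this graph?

2

A width-2 tree decomposition is:
Bags: B1 = {2, 5, 7}  B2 = {2, 3, 5}  B3 = {2, 3, 6}  B4 = {1, 2, 3}  B5 = {2, 3, 4}  B6 = {0, 2, 3}
Tree: B1–B2, B2–B3, B3–B4, B2–B5, B4–B6
Every bag has size at most 3, so the width is 3 − 1 = 2 and tw(G) ≤ 2. On the other hand G contains the 3-clique {0, 2, 3}. A clique must lie in a single bag of any decomposition, so no decomposition can have width below 2. Combining the bounds, tw(G) = 2.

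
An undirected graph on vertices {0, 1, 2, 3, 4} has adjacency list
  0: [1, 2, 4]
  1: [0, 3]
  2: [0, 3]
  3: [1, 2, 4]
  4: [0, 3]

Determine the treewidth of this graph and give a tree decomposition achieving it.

Every bag has size at most 3, so the width is 3 − 1 = 2 and tw(G) ≤ 2. Since 4–3–2–0–4 is a cycle in G, G is not acyclic. Forests are exactly the graphs of treewidth ≤ 1, so tw(G) ≥ 2. Hence tw(G) = 2 exactly.

Treewidth 2.
One optimal decomposition is:
Bags: B1 = {0, 3, 4}  B2 = {0, 2, 3}  B3 = {0, 1, 3}
Tree: B1–B2, B2–B3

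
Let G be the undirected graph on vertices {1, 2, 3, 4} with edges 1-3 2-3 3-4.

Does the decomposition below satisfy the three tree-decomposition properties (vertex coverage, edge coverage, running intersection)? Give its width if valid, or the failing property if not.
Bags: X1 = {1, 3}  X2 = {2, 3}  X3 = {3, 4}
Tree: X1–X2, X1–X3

Vertex coverage: the bags together contain {1, 2, 3, 4}, the full vertex set. Edge coverage: each edge of G has both endpoints in at least one bag. Running intersection: for every vertex, the bags containing it form a connected subtree. All three properties hold, so this is a valid tree decomposition of width max|bag| − 1 = 1, and hence tw(G) ≤ 1.

Yes; width 1.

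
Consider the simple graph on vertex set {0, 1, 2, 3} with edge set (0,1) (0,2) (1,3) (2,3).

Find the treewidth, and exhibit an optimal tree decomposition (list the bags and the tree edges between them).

Every bag has size at most 3, so the width is 3 − 1 = 2 and tw(G) ≤ 2. For the lower bound, G contains the cycle 3–1–0–2–3, so G is not a forest; only forests have treewidth ≤ 1, hence tw(G) ≥ 2. The upper and lower bounds meet at 2, so that is the treewidth.

Treewidth 2.
One such decomposition:
Bags: B1 = {0, 1, 3}  B2 = {0, 2, 3}
Tree: B1–B2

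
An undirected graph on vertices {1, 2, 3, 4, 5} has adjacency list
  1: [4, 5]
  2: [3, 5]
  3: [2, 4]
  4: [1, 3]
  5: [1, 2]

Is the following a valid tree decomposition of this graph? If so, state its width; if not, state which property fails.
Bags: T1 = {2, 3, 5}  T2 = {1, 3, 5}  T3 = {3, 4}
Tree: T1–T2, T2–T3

A tree decomposition must satisfy three properties: every vertex lies in some bag; for every edge, both endpoints lie together in some bag; and for every vertex, the bags containing it form a connected subtree. Here edge (1,4) lies in no bag, so the decomposition is invalid.

No — edge (1,4) lies in no bag.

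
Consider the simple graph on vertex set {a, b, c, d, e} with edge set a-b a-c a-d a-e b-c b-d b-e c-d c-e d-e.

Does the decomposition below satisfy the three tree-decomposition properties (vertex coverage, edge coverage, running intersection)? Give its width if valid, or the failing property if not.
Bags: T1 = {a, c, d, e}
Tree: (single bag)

A tree decomposition must satisfy three properties: every vertex lies in some bag; for every edge, both endpoints lie together in some bag; and for every vertex, the bags containing it form a connected subtree. Here vertex b appears in no bag, so the decomposition is invalid.

No — vertex b appears in no bag.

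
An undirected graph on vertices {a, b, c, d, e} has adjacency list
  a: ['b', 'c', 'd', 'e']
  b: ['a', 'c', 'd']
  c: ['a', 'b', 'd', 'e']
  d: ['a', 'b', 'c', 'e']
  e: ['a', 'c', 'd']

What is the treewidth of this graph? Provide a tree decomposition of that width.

Treewidth 3.
One optimal decomposition is:
Bags: B1 = {a, b, c, d}  B2 = {a, c, d, e}
Tree: B1–B2

Every bag has size at most 4, so the width is 4 − 1 = 3 and tw(G) ≤ 3. On the other hand G contains the 4-clique {a, c, d, e}. A clique must lie in a single bag of any decomposition, so no decomposition can have width below 3. The upper and lower bounds meet at 3, so that is the treewidth.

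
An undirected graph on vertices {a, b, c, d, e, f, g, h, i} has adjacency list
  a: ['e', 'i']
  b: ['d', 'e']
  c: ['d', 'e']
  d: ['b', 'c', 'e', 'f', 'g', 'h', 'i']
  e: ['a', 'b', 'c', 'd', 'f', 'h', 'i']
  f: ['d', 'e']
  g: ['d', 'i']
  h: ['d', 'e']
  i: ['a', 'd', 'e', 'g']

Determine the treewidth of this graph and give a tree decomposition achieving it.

Every bag has size at most 3, so the width is 3 − 1 = 2 and tw(G) ≤ 2. For the lower bound, the 3 vertices {d, g, i} are pairwise adjacent, and any tree decomposition puts a clique entirely inside one bag — forcing width ≥ 2. Hence tw(G) = 2 exactly.

Treewidth 2.
Bags: B1 = {d, e, h}  B2 = {d, e, i}  B3 = {a, e, i}  B4 = {c, d, e}  B5 = {b, d, e}  B6 = {d, e, f}  B7 = {d, g, i}
Tree: B1–B2, B2–B3, B1–B4, B4–B5, B1–B6, B2–B7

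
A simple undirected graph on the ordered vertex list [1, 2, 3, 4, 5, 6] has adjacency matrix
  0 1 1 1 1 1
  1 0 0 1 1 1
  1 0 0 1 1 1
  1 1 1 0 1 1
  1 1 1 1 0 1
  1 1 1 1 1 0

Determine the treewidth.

4

A width-4 tree decomposition is:
Bags: B1 = {1, 2, 4, 5, 6}  B2 = {1, 3, 4, 5, 6}
Tree: B1–B2
Every bag has size at most 5, so the width is 5 − 1 = 4 and tw(G) ≤ 4. Conversely, {1, 2, 4, 5, 6} is a clique of size 5, and the vertices of any clique must share a bag in every tree decomposition; so some bag has ≥ 5 vertices and tw(G) ≥ 4. Therefore the treewidth is 4.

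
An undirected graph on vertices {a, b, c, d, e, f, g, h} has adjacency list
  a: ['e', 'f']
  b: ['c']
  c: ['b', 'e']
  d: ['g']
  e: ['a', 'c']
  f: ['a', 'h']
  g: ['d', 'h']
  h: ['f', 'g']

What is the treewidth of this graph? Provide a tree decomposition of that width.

The largest bag has 2 vertices, giving width 1; this decomposition certifies tw(G) ≤ 1. Since G has at least one edge (e.g. b–c), it is not an edgeless graph, so tw(G) ≥ 1. The upper and lower bounds meet at 1, so that is the treewidth.

Treewidth 1.
One such decomposition:
Bags: B1 = {b, c}  B2 = {c, e}  B3 = {a, e}  B4 = {a, f}  B5 = {f, h}  B6 = {g, h}  B7 = {d, g}
Tree: B1–B2, B2–B3, B3–B4, B4–B5, B5–B6, B6–B7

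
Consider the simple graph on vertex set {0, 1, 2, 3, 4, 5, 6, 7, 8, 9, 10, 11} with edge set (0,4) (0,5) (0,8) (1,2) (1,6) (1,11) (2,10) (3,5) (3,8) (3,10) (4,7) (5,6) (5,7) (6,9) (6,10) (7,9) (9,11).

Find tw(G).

A width-3 tree decomposition is:
Bags: B1 = {1, 2, 9, 11}  B2 = {1, 2, 6, 9}  B3 = {2, 6, 9, 10}  B4 = {6, 7, 9, 10}  B5 = {5, 6, 7, 10}  B6 = {3, 5, 7, 10}  B7 = {3, 4, 5, 7}  B8 = {0, 3, 4, 5}  B9 = {0, 3, 4, 8}
Tree: B1–B2, B2–B3, B3–B4, B4–B5, B5–B6, B6–B7, B7–B8, B8–B9
The largest bag has 4 vertices, giving width 3; this decomposition certifies tw(G) ≤ 3. For the lower bound: the 4 vertex sets {1,2,11}, {9}, {6}, {3,5,7,10} are disjoint, each induces a connected subgraph, and every pair is joined by at least one edge of G. Contracting each set to a single vertex therefore yields K_{4} as a minor, and since treewidth is minor-monotone, tw(G) ≥ tw(K_{4}) = 3. Combining the bounds, tw(G) = 3.

3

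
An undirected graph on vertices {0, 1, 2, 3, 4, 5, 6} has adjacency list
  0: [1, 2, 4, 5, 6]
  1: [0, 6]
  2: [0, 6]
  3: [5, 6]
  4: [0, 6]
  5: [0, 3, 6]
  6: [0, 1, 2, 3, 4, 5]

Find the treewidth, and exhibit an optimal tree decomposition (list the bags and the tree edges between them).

Every bag has size at most 3, so the width is 3 − 1 = 2 and tw(G) ≤ 2. Conversely, {0, 1, 6} is a clique of size 3, and the vertices of any clique must share a bag in every tree decomposition; so some bag has ≥ 3 vertices and tw(G) ≥ 2. The upper and lower bounds meet at 2, so that is the treewidth.

Treewidth 2.
One optimal decomposition is:
Bags: B1 = {0, 5, 6}  B2 = {3, 5, 6}  B3 = {0, 2, 6}  B4 = {0, 4, 6}  B5 = {0, 1, 6}
Tree: B1–B2, B1–B3, B3–B4, B4–B5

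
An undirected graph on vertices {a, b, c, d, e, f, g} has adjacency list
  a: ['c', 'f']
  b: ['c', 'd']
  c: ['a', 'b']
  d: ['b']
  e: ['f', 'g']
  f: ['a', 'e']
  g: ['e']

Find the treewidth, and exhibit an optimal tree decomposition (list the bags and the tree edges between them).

Treewidth 1.
One such decomposition:
Bags: B1 = {b, d}  B2 = {b, c}  B3 = {a, c}  B4 = {a, f}  B5 = {e, f}  B6 = {e, g}
Tree: B1–B2, B2–B3, B3–B4, B4–B5, B5–B6

Each bag holds 2 vertices, so the decomposition has width 1, which upper-bounds the treewidth. Since G has at least one edge (e.g. d–b), it is not an edgeless graph, so tw(G) ≥ 1. The upper and lower bounds meet at 1, so that is the treewidth.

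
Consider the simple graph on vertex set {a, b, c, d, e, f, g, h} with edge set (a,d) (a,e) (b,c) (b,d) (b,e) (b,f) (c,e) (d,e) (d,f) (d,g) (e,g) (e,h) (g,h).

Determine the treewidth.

A width-2 tree decomposition is:
Bags: B1 = {a, d, e}  B2 = {b, d, e}  B3 = {d, e, g}  B4 = {b, c, e}  B5 = {e, g, h}  B6 = {b, d, f}
Tree: B1–B2, B1–B3, B2–B4, B3–B5, B2–B6
Each bag holds 3 vertices, so the decomposition has width 2, which upper-bounds the treewidth. On the other hand G contains the 3-clique {d, e, g}. A clique must lie in a single bag of any decomposition, so no decomposition can have width below 2. Hence tw(G) = 2 exactly.

2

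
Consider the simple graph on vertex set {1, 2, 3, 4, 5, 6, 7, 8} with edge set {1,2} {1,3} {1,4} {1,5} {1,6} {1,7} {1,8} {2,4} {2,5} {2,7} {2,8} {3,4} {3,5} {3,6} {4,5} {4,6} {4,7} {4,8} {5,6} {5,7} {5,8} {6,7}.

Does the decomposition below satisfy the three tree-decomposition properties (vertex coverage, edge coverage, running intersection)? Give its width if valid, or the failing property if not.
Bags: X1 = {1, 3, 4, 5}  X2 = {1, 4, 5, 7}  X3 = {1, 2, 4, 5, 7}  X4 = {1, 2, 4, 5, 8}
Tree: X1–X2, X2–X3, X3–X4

A tree decomposition must satisfy three properties: every vertex lies in some bag; for every edge, both endpoints lie together in some bag; and for every vertex, the bags containing it form a connected subtree. Here vertex 6 appears in no bag, so the decomposition is invalid.

No — vertex 6 appears in no bag.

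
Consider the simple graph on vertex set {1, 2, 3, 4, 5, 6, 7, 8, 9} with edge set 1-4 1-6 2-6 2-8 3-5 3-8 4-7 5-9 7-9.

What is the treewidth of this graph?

2

A width-2 tree decomposition is:
Bags: B1 = {3, 5, 9}  B2 = {3, 7, 9}  B3 = {3, 4, 7}  B4 = {1, 3, 4}  B5 = {1, 3, 6}  B6 = {2, 3, 6}  B7 = {2, 3, 8}
Tree: B1–B2, B2–B3, B3–B4, B4–B5, B5–B6, B6–B7
The largest bag has 3 vertices, giving width 2; this decomposition certifies tw(G) ≤ 2. The edges 3–5–9–7–4–1–6–2–8–3 form a cycle, so G is not a tree and its treewidth is at least 2. The upper and lower bounds meet at 2, so that is the treewidth.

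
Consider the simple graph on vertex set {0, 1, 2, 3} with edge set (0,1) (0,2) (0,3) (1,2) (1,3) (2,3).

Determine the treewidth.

3

A width-3 tree decomposition is:
Bags: B1 = {0, 1, 2, 3}
Tree: (single bag)
A single bag containing all 4 vertices is trivially a valid decomposition of width 3. For the lower bound, the 4 vertices {0, 1, 2, 3} are pairwise adjacent, and any tree decomposition puts a clique entirely inside one bag — forcing width ≥ 3. Combining the bounds, tw(G) = 3.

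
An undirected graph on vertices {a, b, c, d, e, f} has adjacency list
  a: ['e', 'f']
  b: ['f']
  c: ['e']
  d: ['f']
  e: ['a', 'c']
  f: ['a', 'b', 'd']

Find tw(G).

A width-1 tree decomposition is:
Bags: B1 = {a, f}  B2 = {d, f}  B3 = {b, f}  B4 = {a, e}  B5 = {c, e}
Tree: B1–B2, B2–B3, B1–B4, B4–B5
Each bag holds 2 vertices, so the decomposition has width 1, which upper-bounds the treewidth. Any graph with an edge has treewidth ≥ 1, and G has the edge a–f. Combining the bounds, tw(G) = 1.

1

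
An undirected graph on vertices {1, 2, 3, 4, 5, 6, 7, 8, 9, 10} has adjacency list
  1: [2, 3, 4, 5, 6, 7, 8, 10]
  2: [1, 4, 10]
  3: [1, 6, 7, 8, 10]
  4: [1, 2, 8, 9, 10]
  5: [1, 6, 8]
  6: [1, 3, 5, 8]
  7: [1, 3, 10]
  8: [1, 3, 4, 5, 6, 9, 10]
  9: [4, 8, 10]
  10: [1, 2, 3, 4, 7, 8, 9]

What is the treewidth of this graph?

A width-3 tree decomposition is:
Bags: B1 = {1, 3, 6, 8}  B2 = {1, 3, 8, 10}  B3 = {1, 4, 8, 10}  B4 = {1, 5, 6, 8}  B5 = {4, 8, 9, 10}  B6 = {1, 2, 4, 10}  B7 = {1, 3, 7, 10}
Tree: B1–B2, B2–B3, B1–B4, B3–B5, B3–B6, B2–B7
Every bag has size at most 4, so the width is 4 − 1 = 3 and tw(G) ≤ 3. On the other hand G contains the 4-clique {1, 3, 8, 10}. A clique must lie in a single bag of any decomposition, so no decomposition can have width below 3. Combining the bounds, tw(G) = 3.

3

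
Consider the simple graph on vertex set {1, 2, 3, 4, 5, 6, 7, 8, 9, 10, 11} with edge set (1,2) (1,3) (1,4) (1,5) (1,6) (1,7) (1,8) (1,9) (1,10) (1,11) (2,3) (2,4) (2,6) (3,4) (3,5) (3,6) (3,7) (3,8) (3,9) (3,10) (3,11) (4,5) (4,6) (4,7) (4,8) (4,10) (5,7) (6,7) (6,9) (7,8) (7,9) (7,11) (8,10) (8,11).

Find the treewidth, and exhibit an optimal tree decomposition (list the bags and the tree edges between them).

The largest bag has 5 vertices, giving width 4; this decomposition certifies tw(G) ≤ 4. Conversely, {1, 3, 6, 7, 9} is a clique of size 5, and the vertices of any clique must share a bag in every tree decomposition; so some bag has ≥ 5 vertices and tw(G) ≥ 4. The upper and lower bounds meet at 4, so that is the treewidth.

Treewidth 4.
Bags: B1 = {1, 3, 4, 6, 7}  B2 = {1, 3, 4, 7, 8}  B3 = {1, 3, 7, 8, 11}  B4 = {1, 3, 4, 5, 7}  B5 = {1, 3, 4, 8, 10}  B6 = {1, 3, 6, 7, 9}  B7 = {1, 2, 3, 4, 6}
Tree: B1–B2, B2–B3, B1–B4, B2–B5, B1–B6, B1–B7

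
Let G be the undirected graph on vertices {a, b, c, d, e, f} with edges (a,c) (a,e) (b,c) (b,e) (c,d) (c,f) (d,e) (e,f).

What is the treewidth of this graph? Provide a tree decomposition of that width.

Treewidth 2.
One optimal decomposition is:
Bags: B1 = {c, d, e}  B2 = {b, c, e}  B3 = {a, c, e}  B4 = {c, e, f}
Tree: B1–B2, B2–B3, B3–B4

Every bag has size at most 3, so the width is 3 − 1 = 2 and tw(G) ≤ 2. For the lower bound, G contains the cycle e–d–c–b–e, so G is not a forest; only forests have treewidth ≤ 1, hence tw(G) ≥ 2. Hence tw(G) = 2 exactly.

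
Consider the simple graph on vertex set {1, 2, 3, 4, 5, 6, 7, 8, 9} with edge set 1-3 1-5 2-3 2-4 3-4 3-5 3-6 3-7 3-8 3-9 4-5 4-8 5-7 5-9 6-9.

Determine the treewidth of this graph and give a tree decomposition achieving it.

The largest bag has 3 vertices, giving width 2; this decomposition certifies tw(G) ≤ 2. Conversely, {3, 4, 8} is a clique of size 3, and the vertices of any clique must share a bag in every tree decomposition; so some bag has ≥ 3 vertices and tw(G) ≥ 2. Therefore the treewidth is 2.

Treewidth 2.
One such decomposition:
Bags: B1 = {3, 5, 9}  B2 = {3, 4, 5}  B3 = {3, 4, 8}  B4 = {3, 6, 9}  B5 = {2, 3, 4}  B6 = {1, 3, 5}  B7 = {3, 5, 7}
Tree: B1–B2, B2–B3, B1–B4, B2–B5, B1–B6, B6–B7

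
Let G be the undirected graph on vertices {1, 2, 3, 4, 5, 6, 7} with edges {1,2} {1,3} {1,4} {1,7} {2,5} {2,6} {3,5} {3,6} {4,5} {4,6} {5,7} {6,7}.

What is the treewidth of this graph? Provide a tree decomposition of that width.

Each bag holds 4 vertices, so the decomposition has width 3, which upper-bounds the treewidth. For the lower bound: the 4 vertex sets {1,2}, {3,6}, {5}, {7} are disjoint, each induces a connected subgraph, and every pair is joined by at least one edge of G. Contracting each set to a single vertex therefore yields K_{4} as a minor, and since treewidth is minor-monotone, tw(G) ≥ tw(K_{4}) = 3. The upper and lower bounds meet at 3, so that is the treewidth.

Treewidth 3.
One such decomposition:
Bags: B1 = {1, 2, 5, 6}  B2 = {1, 3, 5, 6}  B3 = {1, 5, 6, 7}  B4 = {1, 4, 5, 6}
Tree: B1–B2, B2–B3, B3–B4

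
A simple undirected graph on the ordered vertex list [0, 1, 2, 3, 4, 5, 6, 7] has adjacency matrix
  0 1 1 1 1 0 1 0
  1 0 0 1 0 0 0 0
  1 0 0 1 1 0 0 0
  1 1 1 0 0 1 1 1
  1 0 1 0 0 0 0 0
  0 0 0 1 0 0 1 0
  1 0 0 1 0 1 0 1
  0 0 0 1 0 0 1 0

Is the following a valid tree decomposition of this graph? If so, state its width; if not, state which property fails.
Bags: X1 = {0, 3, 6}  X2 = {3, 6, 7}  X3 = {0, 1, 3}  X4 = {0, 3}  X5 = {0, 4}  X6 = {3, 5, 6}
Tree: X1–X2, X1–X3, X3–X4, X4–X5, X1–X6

No — vertex 2 appears in no bag.

A tree decomposition must satisfy three properties: every vertex lies in some bag; for every edge, both endpoints lie together in some bag; and for every vertex, the bags containing it form a connected subtree. Here vertex 2 appears in no bag, so the decomposition is invalid.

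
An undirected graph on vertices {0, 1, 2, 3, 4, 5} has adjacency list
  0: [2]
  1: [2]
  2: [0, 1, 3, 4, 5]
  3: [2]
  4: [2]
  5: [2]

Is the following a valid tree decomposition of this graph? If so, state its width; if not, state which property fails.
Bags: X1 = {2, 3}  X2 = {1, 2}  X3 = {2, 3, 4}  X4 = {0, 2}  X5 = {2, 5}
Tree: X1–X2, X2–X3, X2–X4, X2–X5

A tree decomposition must satisfy three properties: every vertex lies in some bag; for every edge, both endpoints lie together in some bag; and for every vertex, the bags containing it form a connected subtree. Here bags containing vertex 3 are not connected in the tree, so the decomposition is invalid.

No — bags containing vertex 3 are not connected in the tree.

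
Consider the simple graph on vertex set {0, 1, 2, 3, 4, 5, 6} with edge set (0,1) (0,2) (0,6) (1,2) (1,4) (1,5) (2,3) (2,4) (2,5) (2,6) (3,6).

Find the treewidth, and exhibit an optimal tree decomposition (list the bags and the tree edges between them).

Treewidth 2.
One such decomposition:
Bags: B1 = {1, 2, 4}  B2 = {0, 1, 2}  B3 = {0, 2, 6}  B4 = {1, 2, 5}  B5 = {2, 3, 6}
Tree: B1–B2, B2–B3, B2–B4, B3–B5

Every bag has size at most 3, so the width is 3 − 1 = 2 and tw(G) ≤ 2. Conversely, {0, 1, 2} is a clique of size 3, and the vertices of any clique must share a bag in every tree decomposition; so some bag has ≥ 3 vertices and tw(G) ≥ 2. Therefore the treewidth is 2.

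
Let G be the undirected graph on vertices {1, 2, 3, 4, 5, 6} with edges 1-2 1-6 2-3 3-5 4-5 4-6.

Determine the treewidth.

2

A width-2 tree decomposition is:
Bags: B1 = {1, 2, 6}  B2 = {2, 3, 6}  B3 = {3, 5, 6}  B4 = {4, 5, 6}
Tree: B1–B2, B2–B3, B3–B4
The largest bag has 3 vertices, giving width 2; this decomposition certifies tw(G) ≤ 2. For the lower bound, G contains the cycle 6–1–2–3–5–4–6, so G is not a forest; only forests have treewidth ≤ 1, hence tw(G) ≥ 2. Hence tw(G) = 2 exactly.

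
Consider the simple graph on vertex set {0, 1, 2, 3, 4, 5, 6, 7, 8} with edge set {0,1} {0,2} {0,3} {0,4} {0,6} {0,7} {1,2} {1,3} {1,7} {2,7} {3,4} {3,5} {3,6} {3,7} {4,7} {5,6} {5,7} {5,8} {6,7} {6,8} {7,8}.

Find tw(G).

3

A width-3 tree decomposition is:
Bags: B1 = {0, 3, 6, 7}  B2 = {3, 5, 6, 7}  B3 = {5, 6, 7, 8}  B4 = {0, 1, 3, 7}  B5 = {0, 1, 2, 7}  B6 = {0, 3, 4, 7}
Tree: B1–B2, B2–B3, B1–B4, B4–B5, B1–B6
The largest bag has 4 vertices, giving width 3; this decomposition certifies tw(G) ≤ 3. Conversely, {0, 1, 2, 7} is a clique of size 4, and the vertices of any clique must share a bag in every tree decomposition; so some bag has ≥ 4 vertices and tw(G) ≥ 3. The upper and lower bounds meet at 3, so that is the treewidth.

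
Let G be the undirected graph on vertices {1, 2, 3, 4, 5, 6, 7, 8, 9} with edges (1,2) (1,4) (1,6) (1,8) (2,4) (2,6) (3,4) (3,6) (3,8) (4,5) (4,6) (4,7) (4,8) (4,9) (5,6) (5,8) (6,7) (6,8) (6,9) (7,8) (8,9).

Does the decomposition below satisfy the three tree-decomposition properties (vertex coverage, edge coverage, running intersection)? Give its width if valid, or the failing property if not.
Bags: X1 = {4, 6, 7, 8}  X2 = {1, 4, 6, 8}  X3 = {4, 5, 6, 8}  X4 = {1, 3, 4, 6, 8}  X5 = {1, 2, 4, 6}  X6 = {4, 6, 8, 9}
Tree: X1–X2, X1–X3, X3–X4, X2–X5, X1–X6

No — bags containing vertex 1 are not connected in the tree.

A tree decomposition must satisfy three properties: every vertex lies in some bag; for every edge, both endpoints lie together in some bag; and for every vertex, the bags containing it form a connected subtree. Here bags containing vertex 1 are not connected in the tree, so the decomposition is invalid.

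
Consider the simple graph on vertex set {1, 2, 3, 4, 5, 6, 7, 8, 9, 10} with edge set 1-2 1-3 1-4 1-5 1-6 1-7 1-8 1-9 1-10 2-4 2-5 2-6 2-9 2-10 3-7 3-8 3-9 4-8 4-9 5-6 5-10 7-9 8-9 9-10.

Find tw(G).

A width-3 tree decomposition is:
Bags: B1 = {1, 2, 5, 10}  B2 = {1, 2, 9, 10}  B3 = {1, 2, 4, 9}  B4 = {1, 2, 5, 6}  B5 = {1, 4, 8, 9}  B6 = {1, 3, 8, 9}  B7 = {1, 3, 7, 9}
Tree: B1–B2, B2–B3, B1–B4, B3–B5, B5–B6, B6–B7
The largest bag has 4 vertices, giving width 3; this decomposition certifies tw(G) ≤ 3. Conversely, {1, 3, 8, 9} is a clique of size 4, and the vertices of any clique must share a bag in every tree decomposition; so some bag has ≥ 4 vertices and tw(G) ≥ 3. Hence tw(G) = 3 exactly.

3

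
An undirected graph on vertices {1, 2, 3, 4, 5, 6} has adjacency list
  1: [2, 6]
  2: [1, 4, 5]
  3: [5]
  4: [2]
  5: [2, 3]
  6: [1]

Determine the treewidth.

1

A width-1 tree decomposition is:
Bags: B1 = {2, 5}  B2 = {3, 5}  B3 = {1, 2}  B4 = {2, 4}  B5 = {1, 6}
Tree: B1–B2, B1–B3, B3–B4, B3–B5
Each bag holds 2 vertices, so the decomposition has width 1, which upper-bounds the treewidth. G has an edge, so its treewidth is at least 1. The upper and lower bounds meet at 1, so that is the treewidth.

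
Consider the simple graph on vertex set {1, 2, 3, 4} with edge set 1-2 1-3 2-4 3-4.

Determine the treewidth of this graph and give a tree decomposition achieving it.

Treewidth 2.
One such decomposition:
Bags: B1 = {2, 3, 4}  B2 = {1, 2, 3}
Tree: B1–B2

Every bag has size at most 3, so the width is 3 − 1 = 2 and tw(G) ≤ 2. The edges 3–4–2–1–3 form a cycle, so G is not a tree and its treewidth is at least 2. Combining the bounds, tw(G) = 2.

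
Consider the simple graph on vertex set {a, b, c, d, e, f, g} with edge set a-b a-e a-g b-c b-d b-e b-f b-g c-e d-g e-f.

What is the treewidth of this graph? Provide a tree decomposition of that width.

Treewidth 2.
One such decomposition:
Bags: B1 = {a, b, e}  B2 = {a, b, g}  B3 = {b, e, f}  B4 = {b, c, e}  B5 = {b, d, g}
Tree: B1–B2, B1–B3, B3–B4, B2–B5

Every bag has size at most 3, so the width is 3 − 1 = 2 and tw(G) ≤ 2. For the lower bound, the 3 vertices {b, d, g} are pairwise adjacent, and any tree decomposition puts a clique entirely inside one bag — forcing width ≥ 2. Combining the bounds, tw(G) = 2.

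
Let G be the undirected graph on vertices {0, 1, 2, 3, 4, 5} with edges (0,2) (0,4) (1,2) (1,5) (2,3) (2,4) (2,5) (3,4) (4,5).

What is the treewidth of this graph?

2

A width-2 tree decomposition is:
Bags: B1 = {0, 2, 4}  B2 = {2, 4, 5}  B3 = {2, 3, 4}  B4 = {1, 2, 5}
Tree: B1–B2, B1–B3, B2–B4
Each bag holds 3 vertices, so the decomposition has width 2, which upper-bounds the treewidth. For the lower bound, the 3 vertices {1, 2, 5} are pairwise adjacent, and any tree decomposition puts a clique entirely inside one bag — forcing width ≥ 2. Hence tw(G) = 2 exactly.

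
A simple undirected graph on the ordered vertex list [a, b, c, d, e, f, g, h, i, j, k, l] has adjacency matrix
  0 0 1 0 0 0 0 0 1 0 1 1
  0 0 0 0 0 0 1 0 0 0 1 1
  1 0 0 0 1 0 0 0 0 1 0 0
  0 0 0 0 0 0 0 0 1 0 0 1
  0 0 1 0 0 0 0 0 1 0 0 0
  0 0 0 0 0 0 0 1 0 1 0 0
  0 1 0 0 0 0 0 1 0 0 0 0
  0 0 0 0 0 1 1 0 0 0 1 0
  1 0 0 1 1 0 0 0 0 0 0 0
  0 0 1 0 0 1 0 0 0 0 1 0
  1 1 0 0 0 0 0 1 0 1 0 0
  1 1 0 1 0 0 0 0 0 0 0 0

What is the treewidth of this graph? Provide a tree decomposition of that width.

Treewidth 3.
Bags: B1 = {b, f, g, h}  B2 = {b, f, h, k}  B3 = {b, f, j, k}  B4 = {b, j, k, l}  B5 = {a, j, k, l}  B6 = {a, c, j, l}  B7 = {a, c, d, l}  B8 = {a, c, d, i}  B9 = {c, d, e, i}
Tree: B1–B2, B2–B3, B3–B4, B4–B5, B5–B6, B6–B7, B7–B8, B8–B9

Each bag holds 4 vertices, so the decomposition has width 3, which upper-bounds the treewidth. For the lower bound: the 4 vertex sets {f,g,h}, {b}, {k}, {a,c,j,l} are disjoint, each induces a connected subgraph, and every pair is joined by at least one edge of G. Contracting each set to a single vertex therefore yields K_{4} as a minor, and since treewidth is minor-monotone, tw(G) ≥ tw(K_{4}) = 3. Hence tw(G) = 3 exactly.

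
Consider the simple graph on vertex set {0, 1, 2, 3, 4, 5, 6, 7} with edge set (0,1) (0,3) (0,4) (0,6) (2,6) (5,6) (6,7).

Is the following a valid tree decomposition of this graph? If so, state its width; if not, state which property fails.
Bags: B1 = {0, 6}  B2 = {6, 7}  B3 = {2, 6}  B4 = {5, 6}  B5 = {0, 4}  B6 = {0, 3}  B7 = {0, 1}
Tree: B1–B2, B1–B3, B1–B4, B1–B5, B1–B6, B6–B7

Yes; width 1.

Vertex coverage: the bags together contain {0, 1, 2, 3, 4, 5, 6, 7}, the full vertex set. Edge coverage: each edge of G has both endpoints in at least one bag. Running intersection: for every vertex, the bags containing it form a connected subtree. All three properties hold, so this is a valid tree decomposition of width max|bag| − 1 = 1, and hence tw(G) ≤ 1.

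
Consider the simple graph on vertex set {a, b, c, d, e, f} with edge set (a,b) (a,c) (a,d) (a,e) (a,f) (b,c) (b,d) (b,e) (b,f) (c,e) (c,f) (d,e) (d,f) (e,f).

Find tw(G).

A width-4 tree decomposition is:
Bags: B1 = {a, b, d, e, f}  B2 = {a, b, c, e, f}
Tree: B1–B2
Each bag holds 5 vertices, so the decomposition has width 4, which upper-bounds the treewidth. For the lower bound, the 5 vertices {a, b, d, e, f} are pairwise adjacent, and any tree decomposition puts a clique entirely inside one bag — forcing width ≥ 4. Combining the bounds, tw(G) = 4.

4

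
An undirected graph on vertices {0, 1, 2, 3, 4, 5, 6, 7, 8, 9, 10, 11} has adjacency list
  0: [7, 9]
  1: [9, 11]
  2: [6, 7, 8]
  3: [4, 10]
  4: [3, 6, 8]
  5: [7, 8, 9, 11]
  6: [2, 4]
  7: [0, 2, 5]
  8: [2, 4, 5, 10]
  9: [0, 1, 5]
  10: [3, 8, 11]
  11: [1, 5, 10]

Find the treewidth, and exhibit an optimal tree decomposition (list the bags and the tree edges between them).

Treewidth 3.
One such decomposition:
Bags: B1 = {3, 4, 6, 10}  B2 = {4, 6, 8, 10}  B3 = {2, 6, 8, 10}  B4 = {2, 8, 10, 11}  B5 = {2, 5, 8, 11}  B6 = {2, 5, 7, 11}  B7 = {1, 5, 7, 11}  B8 = {1, 5, 7, 9}  B9 = {0, 1, 7, 9}
Tree: B1–B2, B2–B3, B3–B4, B4–B5, B5–B6, B6–B7, B7–B8, B8–B9

Each bag holds 4 vertices, so the decomposition has width 3, which upper-bounds the treewidth. For the lower bound: the 4 vertex sets {3,4,6}, {10}, {8}, {2,5,7,11} are disjoint, each induces a connected subgraph, and every pair is joined by at least one edge of G. Contracting each set to a single vertex therefore yields K_{4} as a minor, and since treewidth is minor-monotone, tw(G) ≥ tw(K_{4}) = 3. Combining the bounds, tw(G) = 3.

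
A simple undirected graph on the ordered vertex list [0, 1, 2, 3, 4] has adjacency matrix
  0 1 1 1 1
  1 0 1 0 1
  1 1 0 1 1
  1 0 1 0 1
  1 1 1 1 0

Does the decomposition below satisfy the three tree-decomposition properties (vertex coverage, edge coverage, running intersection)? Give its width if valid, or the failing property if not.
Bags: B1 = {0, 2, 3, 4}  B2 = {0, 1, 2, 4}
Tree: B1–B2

Yes; width 3.

Checking the three conditions: (i) the bags cover all of {0, 1, 2, 3, 4}; (ii) for each edge, some bag contains both endpoints; (iii) the bags containing any fixed vertex form a subtree. All hold, so the decomposition is valid with width 4 − 1 = 3.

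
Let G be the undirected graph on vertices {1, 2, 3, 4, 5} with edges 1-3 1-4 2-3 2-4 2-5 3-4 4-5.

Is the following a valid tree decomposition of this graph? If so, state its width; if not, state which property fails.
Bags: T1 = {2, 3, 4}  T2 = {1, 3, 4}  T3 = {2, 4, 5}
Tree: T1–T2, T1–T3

Yes; width 2.

Every vertex of G appears in some bag (union = {1, 2, 3, 4, 5}); every edge is covered by a bag; and for each vertex v the set of bags containing v is connected in the bag tree. The decomposition is therefore valid. The largest bag has 3 vertices, so the width is 2.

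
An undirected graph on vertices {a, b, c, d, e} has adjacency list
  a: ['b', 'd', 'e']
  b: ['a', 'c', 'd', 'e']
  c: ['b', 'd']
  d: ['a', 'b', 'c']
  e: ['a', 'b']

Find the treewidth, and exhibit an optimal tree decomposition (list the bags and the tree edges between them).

Treewidth 2.
One such decomposition:
Bags: B1 = {a, b, d}  B2 = {b, c, d}  B3 = {a, b, e}
Tree: B1–B2, B1–B3

Every bag has size at most 3, so the width is 3 − 1 = 2 and tw(G) ≤ 2. For the lower bound, the 3 vertices {b, c, d} are pairwise adjacent, and any tree decomposition puts a clique entirely inside one bag — forcing width ≥ 2. Therefore the treewidth is 2.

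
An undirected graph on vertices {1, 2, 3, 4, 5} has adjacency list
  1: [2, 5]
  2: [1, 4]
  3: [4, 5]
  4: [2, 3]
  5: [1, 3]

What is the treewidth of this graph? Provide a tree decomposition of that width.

Each bag holds 3 vertices, so the decomposition has width 2, which upper-bounds the treewidth. The edges 5–1–2–4–3–5 form a cycle, so G is not a tree and its treewidth is at least 2. Combining the bounds, tw(G) = 2.

Treewidth 2.
One optimal decomposition is:
Bags: B1 = {1, 2, 5}  B2 = {2, 4, 5}  B3 = {3, 4, 5}
Tree: B1–B2, B2–B3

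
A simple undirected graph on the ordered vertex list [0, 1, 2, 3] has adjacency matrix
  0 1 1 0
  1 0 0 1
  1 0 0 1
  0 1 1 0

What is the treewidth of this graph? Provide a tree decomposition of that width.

Treewidth 2.
One optimal decomposition is:
Bags: B1 = {0, 2, 3}  B2 = {0, 1, 3}
Tree: B1–B2

The largest bag has 3 vertices, giving width 2; this decomposition certifies tw(G) ≤ 2. For the lower bound, G contains the cycle 0–2–3–1–0, so G is not a forest; only forests have treewidth ≤ 1, hence tw(G) ≥ 2. Hence tw(G) = 2 exactly.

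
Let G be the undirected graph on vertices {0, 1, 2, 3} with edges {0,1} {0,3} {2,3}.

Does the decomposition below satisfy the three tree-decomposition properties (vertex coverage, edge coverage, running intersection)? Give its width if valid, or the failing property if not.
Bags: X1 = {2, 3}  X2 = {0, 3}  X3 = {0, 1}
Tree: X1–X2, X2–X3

Every vertex of G appears in some bag (union = {0, 1, 2, 3}); every edge is covered by a bag; and for each vertex v the set of bags containing v is connected in the bag tree. The decomposition is therefore valid. The largest bag has 2 vertices, so the width is 1.

Yes; width 1.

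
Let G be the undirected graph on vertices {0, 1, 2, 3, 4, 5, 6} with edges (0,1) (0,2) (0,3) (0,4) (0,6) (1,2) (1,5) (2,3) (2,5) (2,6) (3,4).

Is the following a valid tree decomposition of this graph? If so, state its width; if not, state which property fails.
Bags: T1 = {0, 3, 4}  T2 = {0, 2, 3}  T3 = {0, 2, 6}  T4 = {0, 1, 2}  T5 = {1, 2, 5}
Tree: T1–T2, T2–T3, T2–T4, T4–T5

Every vertex of G appears in some bag (union = {0, 1, 2, 3, 4, 5, 6}); every edge is covered by a bag; and for each vertex v the set of bags containing v is connected in the bag tree. The decomposition is therefore valid. The largest bag has 3 vertices, so the width is 2.

Yes; width 2.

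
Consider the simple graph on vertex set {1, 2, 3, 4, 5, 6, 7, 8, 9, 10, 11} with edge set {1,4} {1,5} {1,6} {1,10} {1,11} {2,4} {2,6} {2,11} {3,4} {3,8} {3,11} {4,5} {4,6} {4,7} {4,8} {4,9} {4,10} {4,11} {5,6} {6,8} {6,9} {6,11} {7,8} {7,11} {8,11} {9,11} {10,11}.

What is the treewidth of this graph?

A width-3 tree decomposition is:
Bags: B1 = {4, 6, 8, 11}  B2 = {4, 7, 8, 11}  B3 = {2, 4, 6, 11}  B4 = {4, 6, 9, 11}  B5 = {1, 4, 6, 11}  B6 = {1, 4, 10, 11}  B7 = {1, 4, 5, 6}  B8 = {3, 4, 8, 11}
Tree: B1–B2, B1–B3, B3–B4, B3–B5, B5–B6, B5–B7, B2–B8
The largest bag has 4 vertices, giving width 3; this decomposition certifies tw(G) ≤ 3. Conversely, {1, 4, 10, 11} is a clique of size 4, and the vertices of any clique must share a bag in every tree decomposition; so some bag has ≥ 4 vertices and tw(G) ≥ 3. Hence tw(G) = 3 exactly.

3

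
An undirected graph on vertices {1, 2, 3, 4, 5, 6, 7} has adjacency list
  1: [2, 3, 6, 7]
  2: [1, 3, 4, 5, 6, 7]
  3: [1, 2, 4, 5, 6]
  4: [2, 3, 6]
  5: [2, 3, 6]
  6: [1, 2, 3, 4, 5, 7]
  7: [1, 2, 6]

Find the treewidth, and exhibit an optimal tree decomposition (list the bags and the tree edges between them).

Each bag holds 4 vertices, so the decomposition has width 3, which upper-bounds the treewidth. Conversely, {1, 2, 3, 6} is a clique of size 4, and the vertices of any clique must share a bag in every tree decomposition; so some bag has ≥ 4 vertices and tw(G) ≥ 3. The upper and lower bounds meet at 3, so that is the treewidth.

Treewidth 3.
One optimal decomposition is:
Bags: B1 = {2, 3, 5, 6}  B2 = {1, 2, 3, 6}  B3 = {2, 3, 4, 6}  B4 = {1, 2, 6, 7}
Tree: B1–B2, B2–B3, B2–B4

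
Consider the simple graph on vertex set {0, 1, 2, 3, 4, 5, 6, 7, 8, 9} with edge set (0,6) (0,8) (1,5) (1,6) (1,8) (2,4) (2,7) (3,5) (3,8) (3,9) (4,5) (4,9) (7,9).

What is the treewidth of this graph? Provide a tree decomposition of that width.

Treewidth 2.
Bags: B1 = {2, 4, 7}  B2 = {4, 7, 9}  B3 = {4, 5, 9}  B4 = {3, 5, 9}  B5 = {1, 3, 5}  B6 = {1, 3, 8}  B7 = {1, 6, 8}  B8 = {0, 6, 8}
Tree: B1–B2, B2–B3, B3–B4, B4–B5, B5–B6, B6–B7, B7–B8

Every bag has size at most 3, so the width is 3 − 1 = 2 and tw(G) ≤ 2. The edges 2–7–9–4–2 form a cycle, so G is not a tree and its treewidth is at least 2. Therefore the treewidth is 2.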